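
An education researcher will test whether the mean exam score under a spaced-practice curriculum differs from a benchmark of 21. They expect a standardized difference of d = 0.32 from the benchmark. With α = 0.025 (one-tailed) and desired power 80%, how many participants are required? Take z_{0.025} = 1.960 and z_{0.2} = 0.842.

n = 77

For a one-sample test: n = ((z_{α} + z_β) / d)².
z_{α} + z_β = 1.960 + 0.842 = 2.802.
n = (2.802 / 0.32)² = 8.756² = 76.67.
Round up.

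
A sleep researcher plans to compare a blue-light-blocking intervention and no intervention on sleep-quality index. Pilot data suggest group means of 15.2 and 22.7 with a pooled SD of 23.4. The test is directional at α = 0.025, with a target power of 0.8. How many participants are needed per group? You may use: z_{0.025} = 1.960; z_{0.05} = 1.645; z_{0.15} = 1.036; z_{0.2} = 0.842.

n = 153 per group

Cohen's d = |M₁ − M₂| / SD_pooled = |15.2 − 22.7| / 23.4 = 7.5 / 23.4 = 0.321.
For two independent groups with equal n: n = 2·((z_{α} + z_β) / d)².
z_{α} + z_β = 1.960 + 0.842 = 2.802.
n = 2 × (2.802 / 0.321)² = 2 × 8.729² = 2 × 76.19 = 152.4.
Round up to the next whole participant.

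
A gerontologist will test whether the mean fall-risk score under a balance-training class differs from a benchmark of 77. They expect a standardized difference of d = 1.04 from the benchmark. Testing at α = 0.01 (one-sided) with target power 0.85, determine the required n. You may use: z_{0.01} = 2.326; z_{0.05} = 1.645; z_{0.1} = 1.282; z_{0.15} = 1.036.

For a one-sample test: n = ((z_{α} + z_β) / d)².
z_{α} + z_β = 2.326 + 1.036 = 3.362.
n = (3.362 / 1.04)² = 3.233² = 10.45.
Round up.

n = 11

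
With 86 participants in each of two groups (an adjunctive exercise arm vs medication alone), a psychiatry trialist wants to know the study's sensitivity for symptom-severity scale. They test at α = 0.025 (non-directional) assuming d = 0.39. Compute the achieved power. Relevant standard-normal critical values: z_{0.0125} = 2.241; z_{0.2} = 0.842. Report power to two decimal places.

power ≈ 0.62

For two equal groups, power = Φ(d·√(n/2) − z_{α/2}).
d·√(n/2) = 0.39 × √(86/2) = 0.39 × 6.557 = 2.557.
z_β = 2.557 − 2.241 = 0.316.
Power = Φ(0.316) = 0.624.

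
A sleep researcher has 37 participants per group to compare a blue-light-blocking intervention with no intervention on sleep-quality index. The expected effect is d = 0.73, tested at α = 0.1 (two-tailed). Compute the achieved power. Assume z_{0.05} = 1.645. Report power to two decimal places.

For two equal groups, power = Φ(d·√(n/2) − z_{α/2}).
d·√(n/2) = 0.73 × √(37/2) = 0.73 × 4.301 = 3.140.
z_β = 3.140 − 1.645 = 1.495.
Power = Φ(1.495) = 0.933.

power ≈ 0.93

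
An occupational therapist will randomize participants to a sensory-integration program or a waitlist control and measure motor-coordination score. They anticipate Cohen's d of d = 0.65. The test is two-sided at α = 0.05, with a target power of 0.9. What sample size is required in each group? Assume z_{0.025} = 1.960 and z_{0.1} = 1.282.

n = 50 per group

For two independent groups with equal n: n = 2·((z_{α/2} + z_β) / d)².
z_{α/2} + z_β = 1.960 + 1.282 = 3.242.
n = 2 × (3.242 / 0.65)² = 2 × 4.988² = 2 × 24.88 = 49.8.
Round up to the next whole participant.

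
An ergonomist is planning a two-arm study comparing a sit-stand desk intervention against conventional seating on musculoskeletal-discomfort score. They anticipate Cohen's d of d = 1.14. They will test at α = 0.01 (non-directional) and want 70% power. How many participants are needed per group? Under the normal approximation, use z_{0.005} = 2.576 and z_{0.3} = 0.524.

For two independent groups with equal n: n = 2·((z_{α/2} + z_β) / d)².
z_{α/2} + z_β = 2.576 + 0.524 = 3.100.
n = 2 × (3.100 / 1.14)² = 2 × 2.719² = 2 × 7.39 = 14.8.
Round up to the next whole participant.

n = 15 per group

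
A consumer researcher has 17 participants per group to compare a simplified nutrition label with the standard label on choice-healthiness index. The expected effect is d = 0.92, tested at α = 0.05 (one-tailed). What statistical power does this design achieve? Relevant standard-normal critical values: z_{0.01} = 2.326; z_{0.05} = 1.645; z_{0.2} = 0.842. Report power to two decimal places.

power ≈ 0.85

For two equal groups, power = Φ(d·√(n/2) − z_{α}).
d·√(n/2) = 0.92 × √(17/2) = 0.92 × 2.915 = 2.682.
z_β = 2.682 − 1.645 = 1.037.
Power = Φ(1.037) = 0.850.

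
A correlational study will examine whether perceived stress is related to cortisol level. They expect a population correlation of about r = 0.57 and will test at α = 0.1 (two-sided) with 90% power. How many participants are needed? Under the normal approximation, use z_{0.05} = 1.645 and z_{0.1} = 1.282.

n = 24

Fisher's z: C = ½·ln((1+r)/(1−r)) = ½·ln(3.6512) = 0.6475.
n = ((z_{α/2} + z_β)/C)² + 3.
(1.645 + 1.282) / 0.6475 = 2.927 / 0.6475 = 4.520.
n = 4.520² + 3 = 20.43 + 3 = 23.4.
Round up.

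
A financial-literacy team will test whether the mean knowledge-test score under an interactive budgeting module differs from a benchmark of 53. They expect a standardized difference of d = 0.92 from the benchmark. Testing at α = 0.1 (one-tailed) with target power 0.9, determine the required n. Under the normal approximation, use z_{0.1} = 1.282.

n = 8

For a one-sample test: n = ((z_{α} + z_β) / d)².
z_{α} + z_β = 1.282 + 1.282 = 2.564.
n = (2.564 / 0.92)² = 2.787² = 7.77.
Round up.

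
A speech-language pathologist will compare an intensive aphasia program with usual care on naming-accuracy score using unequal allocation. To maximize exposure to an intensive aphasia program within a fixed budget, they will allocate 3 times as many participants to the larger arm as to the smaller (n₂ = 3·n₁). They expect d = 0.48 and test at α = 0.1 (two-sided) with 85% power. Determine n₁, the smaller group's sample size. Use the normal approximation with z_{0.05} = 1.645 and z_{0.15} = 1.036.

n₁ = 42

With allocation ratio k = n₂/n₁ = 3, Var(x̄₁−x̄₂) = σ²(1/n₁ + 1/(k·n₁)) = σ²·(k+1)/(k·n₁).
So n₁ = (1 + 1/k)·((z_{α/2} + z_β)/d)² = 1.333 × (2.681/0.48)².
n₁ = 1.333 × 31.20 = 41.6.
Round up: n₁ = 42, giving n₂ = 3 × 42 = 126.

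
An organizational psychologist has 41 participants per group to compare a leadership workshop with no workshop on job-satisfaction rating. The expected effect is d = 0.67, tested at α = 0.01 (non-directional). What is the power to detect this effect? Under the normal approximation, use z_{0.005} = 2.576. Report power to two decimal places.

For two equal groups, power = Φ(d·√(n/2) − z_{α/2}).
d·√(n/2) = 0.67 × √(41/2) = 0.67 × 4.528 = 3.034.
z_β = 3.034 − 2.576 = 0.458.
Power = Φ(0.458) = 0.676.

power ≈ 0.68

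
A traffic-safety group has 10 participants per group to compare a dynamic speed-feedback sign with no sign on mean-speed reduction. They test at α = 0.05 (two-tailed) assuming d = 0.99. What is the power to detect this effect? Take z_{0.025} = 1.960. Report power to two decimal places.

power ≈ 0.60

For two equal groups, power = Φ(d·√(n/2) − z_{α/2}).
d·√(n/2) = 0.99 × √(10/2) = 0.99 × 2.236 = 2.214.
z_β = 2.214 − 1.960 = 0.254.
Power = Φ(0.254) = 0.600.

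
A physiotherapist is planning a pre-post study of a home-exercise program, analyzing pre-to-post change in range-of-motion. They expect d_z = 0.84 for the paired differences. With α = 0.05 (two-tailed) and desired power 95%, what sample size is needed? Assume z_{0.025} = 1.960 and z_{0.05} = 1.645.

For a paired (one-sample on differences) test: n = ((z_{α/2} + z_β) / d)².
z_{α/2} + z_β = 1.960 + 1.645 = 3.605.
n = (3.605 / 0.84)² = 4.292² = 18.42.
Round up.

n = 19 pairs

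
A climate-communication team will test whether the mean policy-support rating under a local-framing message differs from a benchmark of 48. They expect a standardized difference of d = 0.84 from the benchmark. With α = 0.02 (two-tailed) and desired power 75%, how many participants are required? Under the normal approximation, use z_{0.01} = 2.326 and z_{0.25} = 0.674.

n = 13

For a one-sample test: n = ((z_{α/2} + z_β) / d)².
z_{α/2} + z_β = 2.326 + 0.674 = 3.000.
n = (3.000 / 0.84)² = 3.571² = 12.76.
Round up.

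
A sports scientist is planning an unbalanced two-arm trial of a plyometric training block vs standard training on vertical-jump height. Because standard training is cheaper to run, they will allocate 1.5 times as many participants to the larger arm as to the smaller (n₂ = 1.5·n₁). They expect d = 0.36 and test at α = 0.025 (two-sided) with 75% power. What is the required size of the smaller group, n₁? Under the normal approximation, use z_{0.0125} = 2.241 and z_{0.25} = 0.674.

n₁ = 110

With allocation ratio k = n₂/n₁ = 1.5, Var(x̄₁−x̄₂) = σ²(1/n₁ + 1/(k·n₁)) = σ²·(k+1)/(k·n₁).
So n₁ = (1 + 1/k)·((z_{α/2} + z_β)/d)² = 1.667 × (2.915/0.36)².
n₁ = 1.667 × 65.57 = 109.3.
Round up: n₁ = 110, giving n₂ = 1.5 × 110 = 165.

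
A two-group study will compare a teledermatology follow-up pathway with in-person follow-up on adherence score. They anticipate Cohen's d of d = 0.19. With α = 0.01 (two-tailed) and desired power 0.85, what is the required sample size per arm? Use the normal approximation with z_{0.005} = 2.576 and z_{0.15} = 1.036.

For two independent groups with equal n: n = 2·((z_{α/2} + z_β) / d)².
z_{α/2} + z_β = 2.576 + 1.036 = 3.612.
n = 2 × (3.612 / 0.19)² = 2 × 19.011² = 2 × 361.40 = 722.8.
Round up to the next whole participant.

n = 723 per group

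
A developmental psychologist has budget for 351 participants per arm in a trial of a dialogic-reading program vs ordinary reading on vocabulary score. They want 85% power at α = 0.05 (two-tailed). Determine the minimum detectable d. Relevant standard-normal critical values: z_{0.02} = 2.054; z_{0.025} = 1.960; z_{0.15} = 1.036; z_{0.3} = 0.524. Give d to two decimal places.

For two independent groups of n = 351 each: d_min = (z_{α/2} + z_β)·√(2/n).
z-sum = 1.960 + 1.036 = 2.996.
d_min = 2.996 × √(2/351) = 2.996 × 0.0755 = 0.226.

d_min ≈ 0.23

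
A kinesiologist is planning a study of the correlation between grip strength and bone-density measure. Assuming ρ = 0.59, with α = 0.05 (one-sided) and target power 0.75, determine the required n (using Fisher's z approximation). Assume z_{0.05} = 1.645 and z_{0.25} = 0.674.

Fisher's z: C = ½·ln((1+r)/(1−r)) = ½·ln(3.8780) = 0.6777.
n = ((z_{α} + z_β)/C)² + 3.
(1.645 + 0.674) / 0.6777 = 2.319 / 0.6777 = 3.422.
n = 3.422² + 3 = 11.71 + 3 = 14.7.
Round up.

n = 15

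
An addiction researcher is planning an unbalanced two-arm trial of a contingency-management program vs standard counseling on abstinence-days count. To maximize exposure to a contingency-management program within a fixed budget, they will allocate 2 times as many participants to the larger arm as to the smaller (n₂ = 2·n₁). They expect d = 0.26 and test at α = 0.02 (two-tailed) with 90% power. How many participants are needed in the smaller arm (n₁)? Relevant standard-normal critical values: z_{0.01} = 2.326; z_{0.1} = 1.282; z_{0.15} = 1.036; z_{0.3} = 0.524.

With allocation ratio k = n₂/n₁ = 2, Var(x̄₁−x̄₂) = σ²(1/n₁ + 1/(k·n₁)) = σ²·(k+1)/(k·n₁).
So n₁ = (1 + 1/k)·((z_{α/2} + z_β)/d)² = 1.500 × (3.608/0.26)².
n₁ = 1.500 × 192.57 = 288.9.
Round up: n₁ = 289, giving n₂ = 2 × 289 = 578.

n₁ = 289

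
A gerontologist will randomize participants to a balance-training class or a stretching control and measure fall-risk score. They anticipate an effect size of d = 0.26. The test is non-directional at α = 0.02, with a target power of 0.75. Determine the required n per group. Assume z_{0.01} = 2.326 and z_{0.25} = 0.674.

n = 267 per group

For two independent groups with equal n: n = 2·((z_{α/2} + z_β) / d)².
z_{α/2} + z_β = 2.326 + 0.674 = 3.000.
n = 2 × (3.000 / 0.26)² = 2 × 11.538² = 2 × 133.14 = 266.3.
Round up to the next whole participant.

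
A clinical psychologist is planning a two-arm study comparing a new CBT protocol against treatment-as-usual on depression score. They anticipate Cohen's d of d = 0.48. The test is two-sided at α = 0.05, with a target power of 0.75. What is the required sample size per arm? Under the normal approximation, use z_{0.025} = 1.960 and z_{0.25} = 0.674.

n = 61 per group

For two independent groups with equal n: n = 2·((z_{α/2} + z_β) / d)².
z_{α/2} + z_β = 1.960 + 0.674 = 2.634.
n = 2 × (2.634 / 0.48)² = 2 × 5.487² = 2 × 30.11 = 60.2.
Round up to the next whole participant.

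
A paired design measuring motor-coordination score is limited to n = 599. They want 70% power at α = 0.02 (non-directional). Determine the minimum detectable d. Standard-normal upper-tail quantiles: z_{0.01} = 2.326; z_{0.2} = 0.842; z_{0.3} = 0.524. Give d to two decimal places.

d_min ≈ 0.12

For a single sample (or paired design) of n = 599: d_min = (z_{α/2} + z_β)/√n.
z-sum = 2.326 + 0.524 = 2.850.
d_min = 2.850 / √599 = 2.850 / 24.474 = 0.116.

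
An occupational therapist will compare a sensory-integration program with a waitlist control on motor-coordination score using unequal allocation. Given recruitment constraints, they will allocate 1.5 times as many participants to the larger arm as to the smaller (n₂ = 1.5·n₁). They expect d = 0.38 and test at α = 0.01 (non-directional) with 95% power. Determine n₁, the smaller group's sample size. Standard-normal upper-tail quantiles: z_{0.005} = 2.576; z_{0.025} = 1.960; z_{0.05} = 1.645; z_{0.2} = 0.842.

n₁ = 206

With allocation ratio k = n₂/n₁ = 1.5, Var(x̄₁−x̄₂) = σ²(1/n₁ + 1/(k·n₁)) = σ²·(k+1)/(k·n₁).
So n₁ = (1 + 1/k)·((z_{α/2} + z_β)/d)² = 1.667 × (4.221/0.38)².
n₁ = 1.667 × 123.39 = 205.6.
Round up: n₁ = 206, giving n₂ = 1.5 × 206 = 309.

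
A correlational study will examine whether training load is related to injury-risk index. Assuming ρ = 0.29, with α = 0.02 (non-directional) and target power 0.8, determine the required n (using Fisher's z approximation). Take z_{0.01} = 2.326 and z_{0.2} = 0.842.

Fisher's z: C = ½·ln((1+r)/(1−r)) = ½·ln(1.8169) = 0.2986.
n = ((z_{α/2} + z_β)/C)² + 3.
(2.326 + 0.842) / 0.2986 = 3.168 / 0.2986 = 10.610.
n = 10.610² + 3 = 112.56 + 3 = 115.6.
Round up.

n = 116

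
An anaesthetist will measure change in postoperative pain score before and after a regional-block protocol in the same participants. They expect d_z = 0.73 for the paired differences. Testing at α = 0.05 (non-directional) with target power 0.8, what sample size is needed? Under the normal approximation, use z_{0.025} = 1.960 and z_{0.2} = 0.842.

n = 15 pairs

For a paired (one-sample on differences) test: n = ((z_{α/2} + z_β) / d)².
z_{α/2} + z_β = 1.960 + 0.842 = 2.802.
n = (2.802 / 0.73)² = 3.838² = 14.73.
Round up.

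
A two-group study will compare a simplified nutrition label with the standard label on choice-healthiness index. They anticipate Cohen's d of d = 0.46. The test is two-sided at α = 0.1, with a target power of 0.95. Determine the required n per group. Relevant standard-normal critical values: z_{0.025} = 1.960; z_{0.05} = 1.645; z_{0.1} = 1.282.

For two independent groups with equal n: n = 2·((z_{α/2} + z_β) / d)².
z_{α/2} + z_β = 1.645 + 1.645 = 3.290.
n = 2 × (3.290 / 0.46)² = 2 × 7.152² = 2 × 51.15 = 102.3.
Round up to the next whole participant.

n = 103 per group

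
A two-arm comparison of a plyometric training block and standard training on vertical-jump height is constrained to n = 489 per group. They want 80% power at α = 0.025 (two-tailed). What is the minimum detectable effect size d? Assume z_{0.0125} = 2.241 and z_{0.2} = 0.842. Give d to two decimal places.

For two independent groups of n = 489 each: d_min = (z_{α/2} + z_β)·√(2/n).
z-sum = 2.241 + 0.842 = 3.083.
d_min = 3.083 × √(2/489) = 3.083 × 0.0640 = 0.197.

d_min ≈ 0.20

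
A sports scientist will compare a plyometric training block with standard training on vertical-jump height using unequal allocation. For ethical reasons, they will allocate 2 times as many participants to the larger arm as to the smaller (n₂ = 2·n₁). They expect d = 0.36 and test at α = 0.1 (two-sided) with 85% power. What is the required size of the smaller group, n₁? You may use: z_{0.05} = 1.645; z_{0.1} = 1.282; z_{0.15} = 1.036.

n₁ = 84

With allocation ratio k = n₂/n₁ = 2, Var(x̄₁−x̄₂) = σ²(1/n₁ + 1/(k·n₁)) = σ²·(k+1)/(k·n₁).
So n₁ = (1 + 1/k)·((z_{α/2} + z_β)/d)² = 1.500 × (2.681/0.36)².
n₁ = 1.500 × 55.46 = 83.2.
Round up: n₁ = 84, giving n₂ = 2 × 84 = 168.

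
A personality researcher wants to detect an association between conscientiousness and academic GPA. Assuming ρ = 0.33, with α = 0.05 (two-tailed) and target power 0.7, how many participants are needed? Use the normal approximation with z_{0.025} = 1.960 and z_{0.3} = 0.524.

Fisher's z: C = ½·ln((1+r)/(1−r)) = ½·ln(1.9851) = 0.3428.
n = ((z_{α/2} + z_β)/C)² + 3.
(1.960 + 0.524) / 0.3428 = 2.484 / 0.3428 = 7.246.
n = 7.246² + 3 = 52.51 + 3 = 55.5.
Round up.

n = 56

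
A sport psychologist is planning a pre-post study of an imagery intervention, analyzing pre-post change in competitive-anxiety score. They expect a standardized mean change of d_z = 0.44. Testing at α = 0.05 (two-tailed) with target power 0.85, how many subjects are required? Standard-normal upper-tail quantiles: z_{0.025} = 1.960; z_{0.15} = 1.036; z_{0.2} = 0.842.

For a paired (one-sample on differences) test: n = ((z_{α/2} + z_β) / d)².
z_{α/2} + z_β = 1.960 + 1.036 = 2.996.
n = (2.996 / 0.44)² = 6.809² = 46.36.
Round up.

n = 47 pairs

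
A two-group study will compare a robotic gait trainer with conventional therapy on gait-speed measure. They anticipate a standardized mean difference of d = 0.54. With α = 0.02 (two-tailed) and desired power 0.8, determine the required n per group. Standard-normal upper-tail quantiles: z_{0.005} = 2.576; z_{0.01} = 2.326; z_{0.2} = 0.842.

For two independent groups with equal n: n = 2·((z_{α/2} + z_β) / d)².
z_{α/2} + z_β = 2.326 + 0.842 = 3.168.
n = 2 × (3.168 / 0.54)² = 2 × 5.867² = 2 × 34.42 = 68.8.
Round up to the next whole participant.

n = 69 per group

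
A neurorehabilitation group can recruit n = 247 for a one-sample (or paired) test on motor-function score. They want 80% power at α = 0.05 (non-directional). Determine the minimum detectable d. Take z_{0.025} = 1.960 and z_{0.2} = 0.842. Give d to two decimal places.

d_min ≈ 0.18

For a single sample (or paired design) of n = 247: d_min = (z_{α/2} + z_β)/√n.
z-sum = 1.960 + 0.842 = 2.802.
d_min = 2.802 / √247 = 2.802 / 15.716 = 0.178.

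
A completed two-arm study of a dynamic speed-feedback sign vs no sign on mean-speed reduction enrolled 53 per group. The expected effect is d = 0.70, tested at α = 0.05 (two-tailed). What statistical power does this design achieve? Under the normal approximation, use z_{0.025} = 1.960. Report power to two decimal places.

power ≈ 0.95

For two equal groups, power = Φ(d·√(n/2) − z_{α/2}).
d·√(n/2) = 0.70 × √(53/2) = 0.70 × 5.148 = 3.603.
z_β = 3.603 − 1.960 = 1.643.
Power = Φ(1.643) = 0.950.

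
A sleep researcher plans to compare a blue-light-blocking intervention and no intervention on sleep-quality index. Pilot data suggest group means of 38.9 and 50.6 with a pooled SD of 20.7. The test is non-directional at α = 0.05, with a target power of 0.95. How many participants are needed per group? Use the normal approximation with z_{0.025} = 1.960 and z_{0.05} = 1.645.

Cohen's d = |M₁ − M₂| / SD_pooled = |38.9 − 50.6| / 20.7 = 11.7 / 20.7 = 0.565.
For two independent groups with equal n: n = 2·((z_{α/2} + z_β) / d)².
z_{α/2} + z_β = 1.960 + 1.645 = 3.605.
n = 2 × (3.605 / 0.565)² = 2 × 6.381² = 2 × 40.71 = 81.4.
Round up to the next whole participant.

n = 82 per group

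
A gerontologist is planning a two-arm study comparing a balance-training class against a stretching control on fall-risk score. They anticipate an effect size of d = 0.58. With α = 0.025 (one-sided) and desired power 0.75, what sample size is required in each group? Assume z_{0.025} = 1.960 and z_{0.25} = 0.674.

n = 42 per group

For two independent groups with equal n: n = 2·((z_{α} + z_β) / d)².
z_{α} + z_β = 1.960 + 0.674 = 2.634.
n = 2 × (2.634 / 0.58)² = 2 × 4.541² = 2 × 20.62 = 41.2.
Round up to the next whole participant.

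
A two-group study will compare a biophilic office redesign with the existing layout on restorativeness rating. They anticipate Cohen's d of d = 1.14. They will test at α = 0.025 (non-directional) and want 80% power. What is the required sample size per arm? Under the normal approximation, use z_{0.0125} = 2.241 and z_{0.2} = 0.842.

n = 15 per group

For two independent groups with equal n: n = 2·((z_{α/2} + z_β) / d)².
z_{α/2} + z_β = 2.241 + 0.842 = 3.083.
n = 2 × (3.083 / 1.14)² = 2 × 2.704² = 2 × 7.31 = 14.6.
Round up to the next whole participant.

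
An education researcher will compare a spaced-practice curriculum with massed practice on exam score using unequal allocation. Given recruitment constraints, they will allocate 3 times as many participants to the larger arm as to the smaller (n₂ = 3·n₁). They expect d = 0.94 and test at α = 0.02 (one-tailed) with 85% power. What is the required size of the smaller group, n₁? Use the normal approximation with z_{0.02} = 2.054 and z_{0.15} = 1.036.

n₁ = 15

With allocation ratio k = n₂/n₁ = 3, Var(x̄₁−x̄₂) = σ²(1/n₁ + 1/(k·n₁)) = σ²·(k+1)/(k·n₁).
So n₁ = (1 + 1/k)·((z_{α} + z_β)/d)² = 1.333 × (3.090/0.94)².
n₁ = 1.333 × 10.81 = 14.4.
Round up: n₁ = 15, giving n₂ = 3 × 15 = 45.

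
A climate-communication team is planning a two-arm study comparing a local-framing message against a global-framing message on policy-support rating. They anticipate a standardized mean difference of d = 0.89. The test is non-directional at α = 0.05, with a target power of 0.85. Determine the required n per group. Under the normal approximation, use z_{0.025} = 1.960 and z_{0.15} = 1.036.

n = 23 per group

For two independent groups with equal n: n = 2·((z_{α/2} + z_β) / d)².
z_{α/2} + z_β = 1.960 + 1.036 = 2.996.
n = 2 × (2.996 / 0.89)² = 2 × 3.366² = 2 × 11.33 = 22.7.
Round up to the next whole participant.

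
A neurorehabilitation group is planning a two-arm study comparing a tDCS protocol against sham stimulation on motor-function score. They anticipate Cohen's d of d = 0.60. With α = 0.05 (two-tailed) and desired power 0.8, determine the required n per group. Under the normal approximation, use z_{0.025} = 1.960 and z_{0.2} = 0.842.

For two independent groups with equal n: n = 2·((z_{α/2} + z_β) / d)².
z_{α/2} + z_β = 1.960 + 0.842 = 2.802.
n = 2 × (2.802 / 0.60)² = 2 × 4.670² = 2 × 21.81 = 43.6.
Round up to the next whole participant.

n = 44 per group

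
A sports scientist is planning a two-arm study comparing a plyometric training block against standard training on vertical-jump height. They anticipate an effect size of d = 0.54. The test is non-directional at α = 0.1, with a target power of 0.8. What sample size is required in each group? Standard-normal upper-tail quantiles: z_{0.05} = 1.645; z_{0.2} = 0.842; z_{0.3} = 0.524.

n = 43 per group

For two independent groups with equal n: n = 2·((z_{α/2} + z_β) / d)².
z_{α/2} + z_β = 1.645 + 0.842 = 2.487.
n = 2 × (2.487 / 0.54)² = 2 × 4.606² = 2 × 21.21 = 42.4.
Round up to the next whole participant.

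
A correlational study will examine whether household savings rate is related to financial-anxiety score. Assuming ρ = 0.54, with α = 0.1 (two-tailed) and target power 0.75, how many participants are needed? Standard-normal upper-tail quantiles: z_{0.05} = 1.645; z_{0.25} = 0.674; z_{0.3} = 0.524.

Fisher's z: C = ½·ln((1+r)/(1−r)) = ½·ln(3.3478) = 0.6042.
n = ((z_{α/2} + z_β)/C)² + 3.
(1.645 + 0.674) / 0.6042 = 2.319 / 0.6042 = 3.838.
n = 3.838² + 3 = 14.73 + 3 = 17.7.
Round up.

n = 18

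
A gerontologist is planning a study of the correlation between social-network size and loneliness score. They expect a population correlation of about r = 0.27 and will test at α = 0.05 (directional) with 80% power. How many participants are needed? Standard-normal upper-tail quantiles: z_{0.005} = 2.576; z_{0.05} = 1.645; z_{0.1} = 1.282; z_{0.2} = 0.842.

Fisher's z: C = ½·ln((1+r)/(1−r)) = ½·ln(1.7397) = 0.2769.
n = ((z_{α} + z_β)/C)² + 3.
(1.645 + 0.842) / 0.2769 = 2.487 / 0.2769 = 8.982.
n = 8.982² + 3 = 80.67 + 3 = 83.7.
Round up.

n = 84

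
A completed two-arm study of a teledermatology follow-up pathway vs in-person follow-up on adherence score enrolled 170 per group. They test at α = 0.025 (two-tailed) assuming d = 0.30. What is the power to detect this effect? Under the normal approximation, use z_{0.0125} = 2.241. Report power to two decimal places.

power ≈ 0.70

For two equal groups, power = Φ(d·√(n/2) − z_{α/2}).
d·√(n/2) = 0.30 × √(170/2) = 0.30 × 9.220 = 2.766.
z_β = 2.766 − 2.241 = 0.525.
Power = Φ(0.525) = 0.700.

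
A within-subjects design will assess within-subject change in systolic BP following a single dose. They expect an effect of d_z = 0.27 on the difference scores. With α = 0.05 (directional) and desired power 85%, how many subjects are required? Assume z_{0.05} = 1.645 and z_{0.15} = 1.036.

For a paired (one-sample on differences) test: n = ((z_{α} + z_β) / d)².
z_{α} + z_β = 1.645 + 1.036 = 2.681.
n = (2.681 / 0.27)² = 9.930² = 98.60.
Round up.

n = 99 pairs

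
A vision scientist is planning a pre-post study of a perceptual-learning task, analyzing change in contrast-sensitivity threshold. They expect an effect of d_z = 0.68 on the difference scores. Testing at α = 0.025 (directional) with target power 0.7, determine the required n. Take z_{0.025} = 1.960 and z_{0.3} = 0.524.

n = 14 pairs

For a paired (one-sample on differences) test: n = ((z_{α} + z_β) / d)².
z_{α} + z_β = 1.960 + 0.524 = 2.484.
n = (2.484 / 0.68)² = 3.653² = 13.34.
Round up.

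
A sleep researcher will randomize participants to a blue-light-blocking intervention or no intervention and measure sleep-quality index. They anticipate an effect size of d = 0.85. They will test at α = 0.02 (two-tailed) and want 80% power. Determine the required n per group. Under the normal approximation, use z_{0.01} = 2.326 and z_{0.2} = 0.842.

n = 28 per group

For two independent groups with equal n: n = 2·((z_{α/2} + z_β) / d)².
z_{α/2} + z_β = 2.326 + 0.842 = 3.168.
n = 2 × (3.168 / 0.85)² = 2 × 3.727² = 2 × 13.89 = 27.8.
Round up to the next whole participant.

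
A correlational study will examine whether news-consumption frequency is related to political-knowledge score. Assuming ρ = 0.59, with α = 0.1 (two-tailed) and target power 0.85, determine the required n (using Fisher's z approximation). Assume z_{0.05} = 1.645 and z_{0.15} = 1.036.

Fisher's z: C = ½·ln((1+r)/(1−r)) = ½·ln(3.8780) = 0.6777.
n = ((z_{α/2} + z_β)/C)² + 3.
(1.645 + 1.036) / 0.6777 = 2.681 / 0.6777 = 3.956.
n = 3.956² + 3 = 15.65 + 3 = 18.7.
Round up.

n = 19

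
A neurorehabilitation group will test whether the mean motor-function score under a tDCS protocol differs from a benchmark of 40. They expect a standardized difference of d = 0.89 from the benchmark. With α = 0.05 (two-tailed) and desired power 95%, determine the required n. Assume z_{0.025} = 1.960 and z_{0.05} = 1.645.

n = 17

For a one-sample test: n = ((z_{α/2} + z_β) / d)².
z_{α/2} + z_β = 1.960 + 1.645 = 3.605.
n = (3.605 / 0.89)² = 4.051² = 16.41.
Round up.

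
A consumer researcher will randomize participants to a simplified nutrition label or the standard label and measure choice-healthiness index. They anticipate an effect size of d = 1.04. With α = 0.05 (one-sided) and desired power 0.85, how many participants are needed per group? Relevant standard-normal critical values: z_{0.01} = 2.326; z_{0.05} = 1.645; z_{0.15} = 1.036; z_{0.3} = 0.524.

n = 14 per group

For two independent groups with equal n: n = 2·((z_{α} + z_β) / d)².
z_{α} + z_β = 1.645 + 1.036 = 2.681.
n = 2 × (2.681 / 1.04)² = 2 × 2.578² = 2 × 6.65 = 13.3.
Round up to the next whole participant.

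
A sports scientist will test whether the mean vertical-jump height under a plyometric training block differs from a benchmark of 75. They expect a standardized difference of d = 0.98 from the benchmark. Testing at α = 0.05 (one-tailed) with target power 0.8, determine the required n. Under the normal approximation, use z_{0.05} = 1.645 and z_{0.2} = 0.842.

For a one-sample test: n = ((z_{α} + z_β) / d)².
z_{α} + z_β = 1.645 + 0.842 = 2.487.
n = (2.487 / 0.98)² = 2.538² = 6.44.
Round up.

n = 7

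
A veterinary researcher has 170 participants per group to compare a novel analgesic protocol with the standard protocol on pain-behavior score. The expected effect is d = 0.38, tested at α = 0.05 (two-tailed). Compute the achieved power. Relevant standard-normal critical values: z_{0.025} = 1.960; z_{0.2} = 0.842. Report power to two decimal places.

For two equal groups, power = Φ(d·√(n/2) − z_{α/2}).
d·√(n/2) = 0.38 × √(170/2) = 0.38 × 9.220 = 3.503.
z_β = 3.503 − 1.960 = 1.543.
Power = Φ(1.543) = 0.939.

power ≈ 0.94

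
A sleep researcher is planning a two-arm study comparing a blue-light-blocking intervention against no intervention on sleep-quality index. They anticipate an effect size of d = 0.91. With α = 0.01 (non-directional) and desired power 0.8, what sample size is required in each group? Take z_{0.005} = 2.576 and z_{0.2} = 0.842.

For two independent groups with equal n: n = 2·((z_{α/2} + z_β) / d)².
z_{α/2} + z_β = 2.576 + 0.842 = 3.418.
n = 2 × (3.418 / 0.91)² = 2 × 3.756² = 2 × 14.11 = 28.2.
Round up to the next whole participant.

n = 29 per group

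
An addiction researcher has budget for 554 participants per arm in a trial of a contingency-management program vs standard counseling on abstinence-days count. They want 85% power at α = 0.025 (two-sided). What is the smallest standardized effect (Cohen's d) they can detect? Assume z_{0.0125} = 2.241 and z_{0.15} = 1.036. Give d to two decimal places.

d_min ≈ 0.20

For two independent groups of n = 554 each: d_min = (z_{α/2} + z_β)·√(2/n).
z-sum = 2.241 + 1.036 = 3.277.
d_min = 3.277 × √(2/554) = 3.277 × 0.0601 = 0.197.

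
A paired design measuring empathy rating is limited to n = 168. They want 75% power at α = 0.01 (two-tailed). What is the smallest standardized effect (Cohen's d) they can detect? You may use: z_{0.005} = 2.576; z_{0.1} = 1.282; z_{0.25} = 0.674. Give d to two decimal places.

For a single sample (or paired design) of n = 168: d_min = (z_{α/2} + z_β)/√n.
z-sum = 2.576 + 0.674 = 3.250.
d_min = 3.250 / √168 = 3.250 / 12.961 = 0.251.

d_min ≈ 0.25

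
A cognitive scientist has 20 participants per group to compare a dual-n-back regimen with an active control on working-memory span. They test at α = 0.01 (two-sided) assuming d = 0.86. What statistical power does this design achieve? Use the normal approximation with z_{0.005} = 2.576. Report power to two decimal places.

For two equal groups, power = Φ(d·√(n/2) − z_{α/2}).
d·√(n/2) = 0.86 × √(20/2) = 0.86 × 3.162 = 2.720.
z_β = 2.720 − 2.576 = 0.144.
Power = Φ(0.144) = 0.557.

power ≈ 0.56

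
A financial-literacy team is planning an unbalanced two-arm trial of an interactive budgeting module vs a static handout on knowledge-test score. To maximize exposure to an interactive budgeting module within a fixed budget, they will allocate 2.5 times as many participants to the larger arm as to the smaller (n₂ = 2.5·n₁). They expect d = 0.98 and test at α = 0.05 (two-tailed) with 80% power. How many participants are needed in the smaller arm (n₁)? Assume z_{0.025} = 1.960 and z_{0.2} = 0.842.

n₁ = 12

With allocation ratio k = n₂/n₁ = 2.5, Var(x̄₁−x̄₂) = σ²(1/n₁ + 1/(k·n₁)) = σ²·(k+1)/(k·n₁).
So n₁ = (1 + 1/k)·((z_{α/2} + z_β)/d)² = 1.400 × (2.802/0.98)².
n₁ = 1.400 × 8.17 = 11.4.
Round up: n₁ = 12, giving n₂ = 2.5 × 12 = 30.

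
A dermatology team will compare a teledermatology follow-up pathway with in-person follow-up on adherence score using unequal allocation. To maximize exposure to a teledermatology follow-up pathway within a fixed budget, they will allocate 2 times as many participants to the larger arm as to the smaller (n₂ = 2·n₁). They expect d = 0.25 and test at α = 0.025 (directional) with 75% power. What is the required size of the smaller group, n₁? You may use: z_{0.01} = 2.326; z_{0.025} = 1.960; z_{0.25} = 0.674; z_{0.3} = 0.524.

n₁ = 167

With allocation ratio k = n₂/n₁ = 2, Var(x̄₁−x̄₂) = σ²(1/n₁ + 1/(k·n₁)) = σ²·(k+1)/(k·n₁).
So n₁ = (1 + 1/k)·((z_{α} + z_β)/d)² = 1.500 × (2.634/0.25)².
n₁ = 1.500 × 111.01 = 166.5.
Round up: n₁ = 167, giving n₂ = 2 × 167 = 334.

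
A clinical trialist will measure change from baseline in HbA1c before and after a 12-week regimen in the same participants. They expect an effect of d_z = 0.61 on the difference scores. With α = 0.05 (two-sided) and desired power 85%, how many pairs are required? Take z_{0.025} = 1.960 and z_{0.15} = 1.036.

n = 25 pairs

For a paired (one-sample on differences) test: n = ((z_{α/2} + z_β) / d)².
z_{α/2} + z_β = 1.960 + 1.036 = 2.996.
n = (2.996 / 0.61)² = 4.911² = 24.12.
Round up.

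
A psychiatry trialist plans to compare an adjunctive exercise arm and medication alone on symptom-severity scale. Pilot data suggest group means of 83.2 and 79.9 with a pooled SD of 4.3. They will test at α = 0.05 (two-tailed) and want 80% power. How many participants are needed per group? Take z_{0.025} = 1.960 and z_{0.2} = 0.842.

n = 27 per group

Cohen's d = |M₁ − M₂| / SD_pooled = |83.2 − 79.9| / 4.3 = 3.3 / 4.3 = 0.767.
For two independent groups with equal n: n = 2·((z_{α/2} + z_β) / d)².
z_{α/2} + z_β = 1.960 + 0.842 = 2.802.
n = 2 × (2.802 / 0.767)² = 2 × 3.653² = 2 × 13.35 = 26.7.
Round up to the next whole participant.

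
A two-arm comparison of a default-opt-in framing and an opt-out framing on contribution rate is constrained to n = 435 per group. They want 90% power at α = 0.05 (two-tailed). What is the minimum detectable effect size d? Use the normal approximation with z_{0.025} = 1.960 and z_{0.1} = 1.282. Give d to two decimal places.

For two independent groups of n = 435 each: d_min = (z_{α/2} + z_β)·√(2/n).
z-sum = 1.960 + 1.282 = 3.242.
d_min = 3.242 × √(2/435) = 3.242 × 0.0678 = 0.220.

d_min ≈ 0.22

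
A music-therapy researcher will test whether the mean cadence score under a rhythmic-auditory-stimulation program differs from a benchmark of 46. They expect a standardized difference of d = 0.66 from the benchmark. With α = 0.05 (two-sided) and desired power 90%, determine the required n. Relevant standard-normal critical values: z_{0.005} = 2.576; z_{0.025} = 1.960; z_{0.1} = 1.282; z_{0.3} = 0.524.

n = 25

For a one-sample test: n = ((z_{α/2} + z_β) / d)².
z_{α/2} + z_β = 1.960 + 1.282 = 3.242.
n = (3.242 / 0.66)² = 4.912² = 24.13.
Round up.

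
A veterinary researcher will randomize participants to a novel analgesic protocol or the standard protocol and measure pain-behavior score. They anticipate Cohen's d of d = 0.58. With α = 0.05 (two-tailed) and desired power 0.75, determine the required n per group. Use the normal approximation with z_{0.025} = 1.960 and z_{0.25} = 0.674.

n = 42 per group

For two independent groups with equal n: n = 2·((z_{α/2} + z_β) / d)².
z_{α/2} + z_β = 1.960 + 0.674 = 2.634.
n = 2 × (2.634 / 0.58)² = 2 × 4.541² = 2 × 20.62 = 41.2.
Round up to the next whole participant.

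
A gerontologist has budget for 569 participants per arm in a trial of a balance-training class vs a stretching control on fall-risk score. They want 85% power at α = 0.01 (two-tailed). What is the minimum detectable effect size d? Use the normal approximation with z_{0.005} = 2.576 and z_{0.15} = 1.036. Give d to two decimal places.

For two independent groups of n = 569 each: d_min = (z_{α/2} + z_β)·√(2/n).
z-sum = 2.576 + 1.036 = 3.612.
d_min = 3.612 × √(2/569) = 3.612 × 0.0593 = 0.214.

d_min ≈ 0.21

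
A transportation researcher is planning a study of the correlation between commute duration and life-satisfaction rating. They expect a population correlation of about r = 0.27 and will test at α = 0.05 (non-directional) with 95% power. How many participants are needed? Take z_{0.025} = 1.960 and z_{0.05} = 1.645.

n = 173

Fisher's z: C = ½·ln((1+r)/(1−r)) = ½·ln(1.7397) = 0.2769.
n = ((z_{α/2} + z_β)/C)² + 3.
(1.960 + 1.645) / 0.2769 = 3.605 / 0.2769 = 13.019.
n = 13.019² + 3 = 169.50 + 3 = 172.5.
Round up.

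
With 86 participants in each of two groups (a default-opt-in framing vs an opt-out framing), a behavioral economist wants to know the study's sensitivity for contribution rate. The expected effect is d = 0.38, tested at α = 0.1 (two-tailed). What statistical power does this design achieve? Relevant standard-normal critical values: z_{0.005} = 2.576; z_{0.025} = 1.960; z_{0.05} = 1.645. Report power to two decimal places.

power ≈ 0.80

For two equal groups, power = Φ(d·√(n/2) − z_{α/2}).
d·√(n/2) = 0.38 × √(86/2) = 0.38 × 6.557 = 2.492.
z_β = 2.492 − 1.645 = 0.847.
Power = Φ(0.847) = 0.801.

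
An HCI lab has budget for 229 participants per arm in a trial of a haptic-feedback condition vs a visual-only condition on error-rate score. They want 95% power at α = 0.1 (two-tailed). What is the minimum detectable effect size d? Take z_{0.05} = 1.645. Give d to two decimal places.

For two independent groups of n = 229 each: d_min = (z_{α/2} + z_β)·√(2/n).
z-sum = 1.645 + 1.645 = 3.290.
d_min = 3.290 × √(2/229) = 3.290 × 0.0935 = 0.307.

d_min ≈ 0.31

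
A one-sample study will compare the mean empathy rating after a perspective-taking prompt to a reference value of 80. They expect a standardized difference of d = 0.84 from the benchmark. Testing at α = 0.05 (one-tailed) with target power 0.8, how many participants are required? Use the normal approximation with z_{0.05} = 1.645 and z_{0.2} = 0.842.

For a one-sample test: n = ((z_{α} + z_β) / d)².
z_{α} + z_β = 1.645 + 0.842 = 2.487.
n = (2.487 / 0.84)² = 2.961² = 8.77.
Round up.

n = 9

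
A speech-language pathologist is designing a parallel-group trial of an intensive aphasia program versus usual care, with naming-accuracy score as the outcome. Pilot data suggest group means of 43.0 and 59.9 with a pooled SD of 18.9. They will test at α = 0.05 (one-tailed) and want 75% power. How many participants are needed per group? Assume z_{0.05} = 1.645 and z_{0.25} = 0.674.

n = 14 per group

Cohen's d = |M₁ − M₂| / SD_pooled = |43.0 − 59.9| / 18.9 = 16.9 / 18.9 = 0.894.
For two independent groups with equal n: n = 2·((z_{α} + z_β) / d)².
z_{α} + z_β = 1.645 + 0.674 = 2.319.
n = 2 × (2.319 / 0.894)² = 2 × 2.594² = 2 × 6.73 = 13.5.
Round up to the next whole participant.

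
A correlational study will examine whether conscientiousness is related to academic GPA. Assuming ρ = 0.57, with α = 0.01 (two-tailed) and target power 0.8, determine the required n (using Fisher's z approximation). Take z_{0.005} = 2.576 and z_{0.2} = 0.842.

Fisher's z: C = ½·ln((1+r)/(1−r)) = ½·ln(3.6512) = 0.6475.
n = ((z_{α/2} + z_β)/C)² + 3.
(2.576 + 0.842) / 0.6475 = 3.418 / 0.6475 = 5.279.
n = 5.279² + 3 = 27.87 + 3 = 30.9.
Round up.

n = 31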